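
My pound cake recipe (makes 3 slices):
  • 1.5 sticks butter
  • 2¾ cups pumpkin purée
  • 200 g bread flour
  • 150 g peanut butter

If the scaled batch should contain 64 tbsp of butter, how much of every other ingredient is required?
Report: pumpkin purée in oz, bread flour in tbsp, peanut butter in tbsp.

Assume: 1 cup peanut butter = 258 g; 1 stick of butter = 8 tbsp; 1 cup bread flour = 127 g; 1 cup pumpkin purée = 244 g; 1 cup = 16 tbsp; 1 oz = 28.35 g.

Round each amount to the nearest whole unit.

pumpkin purée: 126 oz; bread flour: 134 tbsp; peanut butter: 50 tbsp

The original recipe has 12 tbsp of butter, so the scaling factor is 64 ÷ 12 = 16/3.
pumpkin purée: 2.75 cup × 16/3 × 244 g/cup ÷ 28.35 g/oz ≈ 126 oz
bread flour: 200 g × 16/3 ÷ 127 g/cup × 16 tbsp/cup ≈ 134 tbsp
peanut butter: 150 g × 16/3 ÷ 258 g/cup × 16 tbsp/cup ≈ 50 tbsp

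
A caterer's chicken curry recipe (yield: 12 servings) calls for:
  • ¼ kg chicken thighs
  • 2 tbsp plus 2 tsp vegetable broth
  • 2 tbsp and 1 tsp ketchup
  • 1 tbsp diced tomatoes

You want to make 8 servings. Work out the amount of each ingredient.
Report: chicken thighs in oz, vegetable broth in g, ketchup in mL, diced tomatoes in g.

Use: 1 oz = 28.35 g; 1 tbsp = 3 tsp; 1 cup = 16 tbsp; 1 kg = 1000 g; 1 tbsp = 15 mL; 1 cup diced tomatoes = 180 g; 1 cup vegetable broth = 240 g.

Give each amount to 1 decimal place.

chicken thighs: 5.9 oz; vegetable broth: 26.7 g; ketchup: 23.3 mL; diced tomatoes: 7.5 g

Scaling factor: 8/12 = 2/3.
chicken thighs: 0.25 kg × 2/3 × 1000 g/kg ÷ 28.35 g/oz ≈ 5.9 oz
vegetable broth: (2 tbsp + 2 tsp = 8/3 tbsp) × 2/3 ÷ 16 tbsp/cup × 240 g/cup ≈ 26.7 g
ketchup: (2 tbsp + 1 tsp = 7/3 tbsp) × 2/3 × 15 mL/tbsp ≈ 23.3 mL
diced tomatoes: 1 tbsp × 2/3 ÷ 16 tbsp/cup × 180 g/cup = 7.5 g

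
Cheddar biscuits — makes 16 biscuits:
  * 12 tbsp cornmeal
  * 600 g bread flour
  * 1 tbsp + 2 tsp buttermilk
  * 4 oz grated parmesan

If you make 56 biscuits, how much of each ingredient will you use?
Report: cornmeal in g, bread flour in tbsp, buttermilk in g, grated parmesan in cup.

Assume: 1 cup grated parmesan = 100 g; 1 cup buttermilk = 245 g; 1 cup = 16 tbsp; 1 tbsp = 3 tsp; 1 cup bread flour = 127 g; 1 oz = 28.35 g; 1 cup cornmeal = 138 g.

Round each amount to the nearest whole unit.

Scaling factor: 56/16 = 7/2 = 3.5.
cornmeal: 12 tbsp × 7/2 ÷ 16 tbsp/cup × 138 g/cup ≈ 362 g
bread flour: 600 g × 7/2 ÷ 127 g/cup × 16 tbsp/cup ≈ 265 tbsp
buttermilk: (1 tbsp + 2 tsp = 5/3 tbsp) × 7/2 ÷ 16 tbsp/cup × 245 g/cup ≈ 89 g
grated parmesan: 4 oz × 7/2 × 28.35 g/oz ÷ 100 g/cup ≈ 4 cup

cornmeal: 362 g; bread flour: 265 tbsp; buttermilk: 89 g; grated parmesan: 4 cup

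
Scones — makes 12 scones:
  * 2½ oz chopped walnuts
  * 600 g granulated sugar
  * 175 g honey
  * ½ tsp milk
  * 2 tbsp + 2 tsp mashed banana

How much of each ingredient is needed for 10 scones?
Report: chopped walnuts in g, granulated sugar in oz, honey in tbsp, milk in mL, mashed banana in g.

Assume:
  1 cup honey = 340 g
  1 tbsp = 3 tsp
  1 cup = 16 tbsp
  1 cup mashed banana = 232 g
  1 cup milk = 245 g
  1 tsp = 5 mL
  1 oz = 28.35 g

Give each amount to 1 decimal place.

chopped walnuts: 59.1 g; granulated sugar: 17.6 oz; honey: 6.9 tbsp; milk: 2.1 mL; mashed banana: 32.2 g

Scaling factor: 10/12 = 5/6.
chopped walnuts: 2.5 oz × 5/6 × 28.35 g/oz ≈ 59.1 g
granulated sugar: 600 g × 5/6 ÷ 28.35 g/oz ≈ 17.6 oz
honey: 175 g × 5/6 ÷ 340 g/cup × 16 tbsp/cup ≈ 6.9 tbsp
milk: 0.5 tsp × 5/6 × 5 mL/tsp ≈ 2.1 mL
mashed banana: (2 tbsp + 2 tsp = 8/3 tbsp) × 5/6 ÷ 16 tbsp/cup × 232 g/cup ≈ 32.2 g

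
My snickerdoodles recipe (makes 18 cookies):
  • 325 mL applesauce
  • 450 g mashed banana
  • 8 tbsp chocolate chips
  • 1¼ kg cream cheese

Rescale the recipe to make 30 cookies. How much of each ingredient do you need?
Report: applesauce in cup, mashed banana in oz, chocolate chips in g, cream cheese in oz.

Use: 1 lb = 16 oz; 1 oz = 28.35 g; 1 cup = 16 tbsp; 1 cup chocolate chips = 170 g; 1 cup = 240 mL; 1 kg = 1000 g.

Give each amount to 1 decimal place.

Scaling factor: 30/18 = 5/3.
applesauce: 325 mL × 5/3 ÷ 240 mL/cup ≈ 2.3 cup
mashed banana: 450 g × 5/3 ÷ 28.35 g/oz ≈ 26.5 oz
chocolate chips: 8 tbsp × 5/3 ÷ 16 tbsp/cup × 170 g/cup ≈ 141.7 g
cream cheese: 1.25 kg × 5/3 × 1000 g/kg ÷ 28.35 g/oz ≈ 73.5 oz

applesauce: 2.3 cup; mashed banana: 26.5 oz; chocolate chips: 141.7 g; cream cheese: 73.5 oz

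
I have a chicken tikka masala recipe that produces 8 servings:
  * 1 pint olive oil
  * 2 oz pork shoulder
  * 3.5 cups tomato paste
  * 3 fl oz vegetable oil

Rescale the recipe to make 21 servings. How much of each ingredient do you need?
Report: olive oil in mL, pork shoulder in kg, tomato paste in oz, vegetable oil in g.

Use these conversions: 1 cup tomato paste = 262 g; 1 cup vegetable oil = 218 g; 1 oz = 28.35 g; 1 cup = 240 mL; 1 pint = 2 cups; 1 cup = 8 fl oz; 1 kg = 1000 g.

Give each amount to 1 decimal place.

Scaling factor: 21/8 = 2.625.
olive oil: 1 pint × 21/8 × 2 cup/pint × 240 mL/cup = 1260.0 mL
pork shoulder: 2 oz × 21/8 × 28.35 g/oz ÷ 1000 g/kg ≈ 0.1 kg
tomato paste: 3.5 cup × 21/8 × 262 g/cup ÷ 28.35 g/oz ≈ 84.9 oz
vegetable oil: 3 fl oz × 21/8 ÷ 8 fl oz/cup × 218 g/cup ≈ 214.6 g

olive oil: 1260.0 mL; pork shoulder: 0.1 kg; tomato paste: 84.9 oz; vegetable oil: 214.6 g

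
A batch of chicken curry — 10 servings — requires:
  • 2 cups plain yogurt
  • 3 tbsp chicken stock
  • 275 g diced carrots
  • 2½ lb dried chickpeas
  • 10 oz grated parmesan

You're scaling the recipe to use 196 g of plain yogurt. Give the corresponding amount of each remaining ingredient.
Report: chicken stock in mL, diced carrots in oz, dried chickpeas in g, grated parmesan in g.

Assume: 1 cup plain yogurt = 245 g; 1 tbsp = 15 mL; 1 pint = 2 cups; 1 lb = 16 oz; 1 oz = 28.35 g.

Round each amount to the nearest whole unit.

The original recipe has 490 g of plain yogurt, so the scaling factor is 196 ÷ 490 = 2/5 = 0.4.
chicken stock: 3 tbsp × 2/5 × 15 mL/tbsp = 18 mL
diced carrots: 275 g × 2/5 ÷ 28.35 g/oz ≈ 4 oz
dried chickpeas: 2.5 lb × 2/5 × 16 oz/lb × 28.35 g/oz ≈ 454 g
grated parmesan: 10 oz × 2/5 × 28.35 g/oz ≈ 113 g

chicken stock: 18 mL; diced carrots: 4 oz; dried chickpeas: 454 g; grated parmesan: 113 g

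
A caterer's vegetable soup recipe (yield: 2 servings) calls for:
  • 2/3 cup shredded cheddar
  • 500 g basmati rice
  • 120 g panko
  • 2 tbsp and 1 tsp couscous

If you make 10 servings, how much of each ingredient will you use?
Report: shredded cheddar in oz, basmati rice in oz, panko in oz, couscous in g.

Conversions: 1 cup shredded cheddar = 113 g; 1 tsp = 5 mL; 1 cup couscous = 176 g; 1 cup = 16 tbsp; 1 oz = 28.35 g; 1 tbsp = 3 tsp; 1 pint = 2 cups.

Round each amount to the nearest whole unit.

Scaling factor: 10/2 = 5.
shredded cheddar: 2/3 cup × 5 × 113 g/cup ÷ 28.35 g/oz ≈ 13 oz
basmati rice: 500 g × 5 ÷ 28.35 g/oz ≈ 88 oz
panko: 120 g × 5 ÷ 28.35 g/oz ≈ 21 oz
couscous: (2 tbsp + 1 tsp = 7/3 tbsp) × 5 ÷ 16 tbsp/cup × 176 g/cup ≈ 128 g

shredded cheddar: 13 oz; basmati rice: 88 oz; panko: 21 oz; couscous: 128 g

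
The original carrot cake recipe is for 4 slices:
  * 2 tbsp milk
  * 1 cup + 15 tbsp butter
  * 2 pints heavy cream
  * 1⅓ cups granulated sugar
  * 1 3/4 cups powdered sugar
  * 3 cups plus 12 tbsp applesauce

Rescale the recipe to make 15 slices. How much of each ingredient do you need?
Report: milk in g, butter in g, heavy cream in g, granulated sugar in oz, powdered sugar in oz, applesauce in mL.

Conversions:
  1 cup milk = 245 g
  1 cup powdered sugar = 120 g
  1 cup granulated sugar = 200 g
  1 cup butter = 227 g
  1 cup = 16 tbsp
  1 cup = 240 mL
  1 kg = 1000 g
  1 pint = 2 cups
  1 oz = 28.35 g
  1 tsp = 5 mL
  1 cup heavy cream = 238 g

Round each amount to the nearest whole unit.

milk: 115 g; butter: 1649 g; heavy cream: 3570 g; granulated sugar: 35 oz; powdered sugar: 28 oz; applesauce: 3375 mL

Scaling factor: 15/4 = 3.75.
milk: 2 tbsp × 15/4 ÷ 16 tbsp/cup × 245 g/cup ≈ 115 g
butter: (1 cup + 15 tbsp = 1.9375 cup) × 15/4 × 227 g/cup ≈ 1649 g
heavy cream: 2 pint × 15/4 × 2 cup/pint × 238 g/cup = 3570 g
granulated sugar: 4/3 cup × 15/4 × 200 g/cup ÷ 28.35 g/oz ≈ 35 oz
powdered sugar: 1.75 cup × 15/4 × 120 g/cup ÷ 28.35 g/oz ≈ 28 oz
applesauce: (3 cup + 12 tbsp = 3.75 cup) × 15/4 × 240 mL/cup = 3375 mL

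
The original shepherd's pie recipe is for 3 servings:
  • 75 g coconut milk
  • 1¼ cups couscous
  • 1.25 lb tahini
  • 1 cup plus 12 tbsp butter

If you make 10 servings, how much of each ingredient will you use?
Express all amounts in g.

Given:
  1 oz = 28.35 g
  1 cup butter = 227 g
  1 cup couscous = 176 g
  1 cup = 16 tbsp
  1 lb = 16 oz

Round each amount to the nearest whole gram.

Scaling factor: 10/3.
coconut milk: 75 g × 10/3 = 250 g
couscous: 1.25 cup × 10/3 × 176 g/cup ≈ 733 g
tahini: 1.25 lb × 10/3 × 16 oz/lb × 28.35 g/oz = 1890 g
butter: (1 cup + 12 tbsp = 1.75 cup) × 10/3 × 227 g/cup ≈ 1324 g

coconut milk: 250 g; couscous: 733 g; tahini: 1890 g; butter: 1324 g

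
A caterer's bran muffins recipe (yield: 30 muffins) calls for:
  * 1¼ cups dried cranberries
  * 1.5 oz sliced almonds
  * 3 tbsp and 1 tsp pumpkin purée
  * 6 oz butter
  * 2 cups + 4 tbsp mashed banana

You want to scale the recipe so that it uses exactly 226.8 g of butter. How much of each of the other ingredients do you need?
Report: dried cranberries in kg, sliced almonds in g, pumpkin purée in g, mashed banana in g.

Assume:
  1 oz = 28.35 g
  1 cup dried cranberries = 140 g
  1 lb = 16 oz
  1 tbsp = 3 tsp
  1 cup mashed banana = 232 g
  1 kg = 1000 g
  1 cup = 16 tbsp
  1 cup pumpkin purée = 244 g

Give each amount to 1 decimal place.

The original recipe has 170.1 g of butter, so the scaling factor is 226.8 ÷ 170.1 = 4/3.
dried cranberries: 1.25 cup × 4/3 × 140 g/cup ÷ 1000 g/kg ≈ 0.2 kg
sliced almonds: 1.5 oz × 4/3 × 28.35 g/oz = 56.7 g
pumpkin purée: (3 tbsp + 1 tsp = 10/3 tbsp) × 4/3 ÷ 16 tbsp/cup × 244 g/cup ≈ 67.8 g
mashed banana: (2 cup + 4 tbsp = 2.25 cup) × 4/3 × 232 g/cup = 696.0 g

dried cranberries: 0.2 kg; sliced almonds: 56.7 g; pumpkin purée: 67.8 g; mashed banana: 696.0 g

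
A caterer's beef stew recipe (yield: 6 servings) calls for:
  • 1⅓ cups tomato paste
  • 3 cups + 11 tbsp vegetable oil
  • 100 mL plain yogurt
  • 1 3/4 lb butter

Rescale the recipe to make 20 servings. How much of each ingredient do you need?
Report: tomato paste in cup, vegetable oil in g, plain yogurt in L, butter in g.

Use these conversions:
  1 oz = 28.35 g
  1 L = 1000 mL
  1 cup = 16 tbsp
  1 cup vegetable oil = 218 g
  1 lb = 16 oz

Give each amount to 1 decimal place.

Scaling factor: 20/6 = 10/3.
tomato paste: 4/3 cup × 10/3 ≈ 4.4 cup
vegetable oil: (3 cup + 11 tbsp = 3.6875 cup) × 10/3 × 218 g/cup ≈ 2679.6 g
plain yogurt: 100 mL × 10/3 ÷ 1000 mL/L ≈ 0.3 L
butter: 1.75 lb × 10/3 × 16 oz/lb × 28.35 g/oz = 2646.0 g

tomato paste: 4.4 cup; vegetable oil: 2679.6 g; plain yogurt: 0.3 L; butter: 2646.0 g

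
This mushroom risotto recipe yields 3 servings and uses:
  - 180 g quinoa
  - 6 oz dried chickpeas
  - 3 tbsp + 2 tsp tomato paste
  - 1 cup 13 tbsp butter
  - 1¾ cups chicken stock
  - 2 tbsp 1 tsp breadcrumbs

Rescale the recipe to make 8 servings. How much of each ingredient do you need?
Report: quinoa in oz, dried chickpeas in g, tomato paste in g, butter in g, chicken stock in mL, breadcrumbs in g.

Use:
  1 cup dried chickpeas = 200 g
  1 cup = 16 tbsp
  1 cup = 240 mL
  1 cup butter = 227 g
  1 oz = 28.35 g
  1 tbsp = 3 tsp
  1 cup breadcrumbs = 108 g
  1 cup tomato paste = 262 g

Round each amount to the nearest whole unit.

quinoa: 17 oz; dried chickpeas: 454 g; tomato paste: 160 g; butter: 1097 g; chicken stock: 1120 mL; breadcrumbs: 42 g

Scaling factor: 8/3.
quinoa: 180 g × 8/3 ÷ 28.35 g/oz ≈ 17 oz
dried chickpeas: 6 oz × 8/3 × 28.35 g/oz ≈ 454 g
tomato paste: (3 tbsp + 2 tsp = 11/3 tbsp) × 8/3 ÷ 16 tbsp/cup × 262 g/cup ≈ 160 g
butter: (1 cup + 13 tbsp = 1.8125 cup) × 8/3 × 227 g/cup ≈ 1097 g
chicken stock: 1.75 cup × 8/3 × 240 mL/cup = 1120 mL
breadcrumbs: (2 tbsp + 1 tsp = 7/3 tbsp) × 8/3 ÷ 16 tbsp/cup × 108 g/cup = 42 g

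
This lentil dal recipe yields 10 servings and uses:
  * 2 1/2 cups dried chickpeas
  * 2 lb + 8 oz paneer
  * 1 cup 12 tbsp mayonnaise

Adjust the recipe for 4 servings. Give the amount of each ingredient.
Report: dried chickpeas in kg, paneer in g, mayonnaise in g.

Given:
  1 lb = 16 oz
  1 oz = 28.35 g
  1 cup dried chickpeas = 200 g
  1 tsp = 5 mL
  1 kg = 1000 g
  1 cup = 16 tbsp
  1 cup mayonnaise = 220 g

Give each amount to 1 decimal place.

dried chickpeas: 0.2 kg; paneer: 453.6 g; mayonnaise: 154.0 g

Scaling factor: 4/10 = 2/5 = 0.4.
dried chickpeas: 2.5 cup × 2/5 × 200 g/cup ÷ 1000 g/kg = 0.2 kg
paneer: (2 lb + 8 oz = 2.5 lb) × 2/5 × 16 oz/lb × 28.35 g/oz = 453.6 g
mayonnaise: (1 cup + 12 tbsp = 1.75 cup) × 2/5 × 220 g/cup = 154.0 g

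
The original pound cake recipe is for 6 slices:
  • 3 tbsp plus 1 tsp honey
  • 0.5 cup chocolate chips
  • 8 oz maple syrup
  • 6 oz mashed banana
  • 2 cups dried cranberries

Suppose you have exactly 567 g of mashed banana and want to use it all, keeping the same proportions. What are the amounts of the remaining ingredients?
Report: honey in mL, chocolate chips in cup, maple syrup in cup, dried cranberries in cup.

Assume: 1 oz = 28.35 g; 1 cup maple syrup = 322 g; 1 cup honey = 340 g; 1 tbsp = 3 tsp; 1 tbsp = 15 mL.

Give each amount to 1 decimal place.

The original recipe has 170.1 g of mashed banana, so the scaling factor is 567 ÷ 170.1 = 10/3.
honey: (3 tbsp + 1 tsp = 10/3 tbsp) × 10/3 × 15 mL/tbsp ≈ 166.7 mL
chocolate chips: 0.5 cup × 10/3 ≈ 1.7 cup
maple syrup: 8 oz × 10/3 × 28.35 g/oz ÷ 322 g/cup ≈ 2.3 cup
dried cranberries: 2 cup × 10/3 ≈ 6.7 cup

honey: 166.7 mL; chocolate chips: 1.7 cup; maple syrup: 2.3 cup; dried cranberries: 6.7 cup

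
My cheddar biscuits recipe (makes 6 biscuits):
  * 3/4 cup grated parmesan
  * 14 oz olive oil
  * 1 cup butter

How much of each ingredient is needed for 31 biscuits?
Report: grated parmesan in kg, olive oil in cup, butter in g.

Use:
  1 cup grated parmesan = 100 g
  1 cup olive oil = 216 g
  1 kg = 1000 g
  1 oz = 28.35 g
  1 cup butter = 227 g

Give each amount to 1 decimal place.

grated parmesan: 0.4 kg; olive oil: 9.5 cup; butter: 1172.8 g

Scaling factor: 31/6.
grated parmesan: 0.75 cup × 31/6 × 100 g/cup ÷ 1000 g/kg ≈ 0.4 kg
olive oil: 14 oz × 31/6 × 28.35 g/oz ÷ 216 g/cup ≈ 9.5 cup
butter: 1 cup × 31/6 × 227 g/cup ≈ 1172.8 g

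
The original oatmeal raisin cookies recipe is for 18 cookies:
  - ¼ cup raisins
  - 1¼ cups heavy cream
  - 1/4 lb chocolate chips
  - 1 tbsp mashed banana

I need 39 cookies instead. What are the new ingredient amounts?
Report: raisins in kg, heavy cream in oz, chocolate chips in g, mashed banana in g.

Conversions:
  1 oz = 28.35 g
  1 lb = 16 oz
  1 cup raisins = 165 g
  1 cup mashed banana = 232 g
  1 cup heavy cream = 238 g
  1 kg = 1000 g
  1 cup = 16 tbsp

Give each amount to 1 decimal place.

raisins: 0.1 kg; heavy cream: 22.7 oz; chocolate chips: 245.7 g; mashed banana: 31.4 g

Scaling factor: 39/18 = 13/6.
raisins: 0.25 cup × 13/6 × 165 g/cup ÷ 1000 g/kg ≈ 0.1 kg
heavy cream: 1.25 cup × 13/6 × 238 g/cup ÷ 28.35 g/oz ≈ 22.7 oz
chocolate chips: 0.25 lb × 13/6 × 16 oz/lb × 28.35 g/oz = 245.7 g
mashed banana: 1 tbsp × 13/6 ÷ 16 tbsp/cup × 232 g/cup ≈ 31.4 g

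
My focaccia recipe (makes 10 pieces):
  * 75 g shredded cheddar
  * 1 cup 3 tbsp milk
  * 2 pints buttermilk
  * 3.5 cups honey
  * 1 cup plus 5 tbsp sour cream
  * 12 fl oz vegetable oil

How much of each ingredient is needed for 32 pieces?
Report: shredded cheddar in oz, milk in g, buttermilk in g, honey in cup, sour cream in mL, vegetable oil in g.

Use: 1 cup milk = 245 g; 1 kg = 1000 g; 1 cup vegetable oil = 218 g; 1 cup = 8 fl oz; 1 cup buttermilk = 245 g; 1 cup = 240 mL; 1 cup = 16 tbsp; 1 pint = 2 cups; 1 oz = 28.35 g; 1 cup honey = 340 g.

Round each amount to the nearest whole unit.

Scaling factor: 32/10 = 16/5 = 3.2.
shredded cheddar: 75 g × 16/5 ÷ 28.35 g/oz ≈ 8 oz
milk: (1 cup + 3 tbsp = 1.1875 cup) × 16/5 × 245 g/cup = 931 g
buttermilk: 2 pint × 16/5 × 2 cup/pint × 245 g/cup = 3136 g
honey: 3.5 cup × 16/5 ≈ 11 cup
sour cream: (1 cup + 5 tbsp = 1.3125 cup) × 16/5 × 240 mL/cup = 1008 mL
vegetable oil: 12 fl oz × 16/5 ÷ 8 fl oz/cup × 218 g/cup ≈ 1046 g

shredded cheddar: 8 oz; milk: 931 g; buttermilk: 3136 g; honey: 11 cup; sour cream: 1008 mL; vegetable oil: 1046 g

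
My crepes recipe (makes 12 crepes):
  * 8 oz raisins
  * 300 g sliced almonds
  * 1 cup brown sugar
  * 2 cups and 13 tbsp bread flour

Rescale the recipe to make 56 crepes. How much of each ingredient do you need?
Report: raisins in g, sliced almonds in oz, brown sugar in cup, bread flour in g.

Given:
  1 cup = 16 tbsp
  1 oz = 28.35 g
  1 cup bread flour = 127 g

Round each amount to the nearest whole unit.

raisins: 1058 g; sliced almonds: 49 oz; brown sugar: 5 cup; bread flour: 1667 g

Scaling factor: 56/12 = 14/3.
raisins: 8 oz × 14/3 × 28.35 g/oz ≈ 1058 g
sliced almonds: 300 g × 14/3 ÷ 28.35 g/oz ≈ 49 oz
brown sugar: 1 cup × 14/3 ≈ 5 cup
bread flour: (2 cup + 13 tbsp = 2.8125 cup) × 14/3 × 127 g/cup ≈ 1667 g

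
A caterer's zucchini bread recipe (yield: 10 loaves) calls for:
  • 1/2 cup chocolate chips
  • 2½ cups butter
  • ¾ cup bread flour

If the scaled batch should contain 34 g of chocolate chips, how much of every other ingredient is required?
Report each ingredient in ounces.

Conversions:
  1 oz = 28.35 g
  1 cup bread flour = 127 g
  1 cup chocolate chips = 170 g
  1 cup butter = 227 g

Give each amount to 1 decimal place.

The original recipe has 85 g of chocolate chips, so the scaling factor is 34 ÷ 85 = 2/5 = 0.4.
butter: 2.5 cup × 2/5 × 227 g/cup ÷ 28.35 g/oz ≈ 8.0 oz
bread flour: 0.75 cup × 2/5 × 127 g/cup ÷ 28.35 g/oz ≈ 1.3 oz

butter: 8.0 oz; bread flour: 1.3 oz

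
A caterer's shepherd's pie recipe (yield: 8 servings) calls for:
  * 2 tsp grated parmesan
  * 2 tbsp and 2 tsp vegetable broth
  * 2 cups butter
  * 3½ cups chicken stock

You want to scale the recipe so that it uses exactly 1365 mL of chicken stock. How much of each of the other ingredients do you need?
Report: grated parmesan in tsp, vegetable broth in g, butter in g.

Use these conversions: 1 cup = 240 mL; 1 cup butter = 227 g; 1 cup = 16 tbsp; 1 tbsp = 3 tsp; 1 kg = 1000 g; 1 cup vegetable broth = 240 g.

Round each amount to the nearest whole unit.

grated parmesan: 3 tsp; vegetable broth: 65 g; butter: 738 g

The original recipe has 840 mL of chicken stock, so the scaling factor is 1365 ÷ 840 = 13/8 = 1.625.
grated parmesan: 2 tsp × 13/8 ≈ 3 tsp
vegetable broth: (2 tbsp + 2 tsp = 8/3 tbsp) × 13/8 ÷ 16 tbsp/cup × 240 g/cup = 65 g
butter: 2 cup × 13/8 × 227 g/cup ≈ 738 g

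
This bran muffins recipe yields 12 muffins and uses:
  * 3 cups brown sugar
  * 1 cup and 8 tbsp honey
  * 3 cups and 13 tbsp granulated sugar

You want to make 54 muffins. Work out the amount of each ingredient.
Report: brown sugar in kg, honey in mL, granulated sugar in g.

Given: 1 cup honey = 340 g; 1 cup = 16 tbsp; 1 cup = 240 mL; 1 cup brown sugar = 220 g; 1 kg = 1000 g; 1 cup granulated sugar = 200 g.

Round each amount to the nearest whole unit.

brown sugar: 3 kg; honey: 1620 mL; granulated sugar: 3431 g

Scaling factor: 54/12 = 9/2 = 4.5.
brown sugar: 3 cup × 9/2 × 220 g/cup ÷ 1000 g/kg ≈ 3 kg
honey: (1 cup + 8 tbsp = 1.5 cup) × 9/2 × 240 mL/cup = 1620 mL
granulated sugar: (3 cup + 13 tbsp = 3.8125 cup) × 9/2 × 200 g/cup ≈ 3431 g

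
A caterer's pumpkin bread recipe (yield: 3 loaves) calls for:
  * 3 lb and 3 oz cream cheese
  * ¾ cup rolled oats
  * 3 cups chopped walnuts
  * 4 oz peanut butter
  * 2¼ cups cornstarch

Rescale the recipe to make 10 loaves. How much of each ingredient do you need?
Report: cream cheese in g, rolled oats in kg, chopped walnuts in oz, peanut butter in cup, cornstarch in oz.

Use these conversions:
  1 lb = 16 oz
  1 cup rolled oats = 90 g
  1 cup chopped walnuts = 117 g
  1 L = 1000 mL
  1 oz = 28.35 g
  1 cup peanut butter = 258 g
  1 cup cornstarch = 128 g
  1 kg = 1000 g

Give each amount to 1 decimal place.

Scaling factor: 10/3.
cream cheese: (3 lb + 3 oz = 3.1875 lb) × 10/3 × 16 oz/lb × 28.35 g/oz = 4819.5 g
rolled oats: 0.75 cup × 10/3 × 90 g/cup ÷ 1000 g/kg ≈ 0.2 kg
chopped walnuts: 3 cup × 10/3 × 117 g/cup ÷ 28.35 g/oz ≈ 41.3 oz
peanut butter: 4 oz × 10/3 × 28.35 g/oz ÷ 258 g/cup ≈ 1.5 cup
cornstarch: 2.25 cup × 10/3 × 128 g/cup ÷ 28.35 g/oz ≈ 33.9 oz

cream cheese: 4819.5 g; rolled oats: 0.2 kg; chopped walnuts: 41.3 oz; peanut butter: 1.5 cup; cornstarch: 33.9 oz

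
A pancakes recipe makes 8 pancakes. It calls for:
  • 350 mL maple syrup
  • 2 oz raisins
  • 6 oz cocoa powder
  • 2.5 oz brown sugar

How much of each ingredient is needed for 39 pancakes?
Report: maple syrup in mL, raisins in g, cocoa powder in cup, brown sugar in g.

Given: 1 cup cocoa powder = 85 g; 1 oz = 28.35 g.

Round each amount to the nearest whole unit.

Scaling factor: 39/8 = 4.875.
maple syrup: 350 mL × 39/8 ≈ 1706 mL
raisins: 2 oz × 39/8 × 28.35 g/oz ≈ 276 g
cocoa powder: 6 oz × 39/8 × 28.35 g/oz ÷ 85 g/cup ≈ 10 cup
brown sugar: 2.5 oz × 39/8 × 28.35 g/oz ≈ 346 g

maple syrup: 1706 mL; raisins: 276 g; cocoa powder: 10 cup; brown sugar: 346 g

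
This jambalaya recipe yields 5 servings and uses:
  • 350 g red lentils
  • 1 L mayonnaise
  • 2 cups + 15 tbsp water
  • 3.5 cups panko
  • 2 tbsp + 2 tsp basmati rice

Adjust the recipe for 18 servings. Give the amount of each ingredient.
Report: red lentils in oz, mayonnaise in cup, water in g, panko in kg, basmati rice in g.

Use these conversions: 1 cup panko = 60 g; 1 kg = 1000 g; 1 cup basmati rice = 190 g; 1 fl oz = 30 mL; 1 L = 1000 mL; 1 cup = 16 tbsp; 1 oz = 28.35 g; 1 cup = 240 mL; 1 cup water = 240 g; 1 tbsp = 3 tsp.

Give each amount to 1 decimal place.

red lentils: 44.4 oz; mayonnaise: 15.0 cup; water: 2538.0 g; panko: 0.8 kg; basmati rice: 114.0 g

Scaling factor: 18/5 = 3.6.
red lentils: 350 g × 18/5 ÷ 28.35 g/oz ≈ 44.4 oz
mayonnaise: 1 L × 18/5 × 1000 mL/L ÷ 240 mL/cup = 15.0 cup
water: (2 cup + 15 tbsp = 2.9375 cup) × 18/5 × 240 g/cup = 2538.0 g
panko: 3.5 cup × 18/5 × 60 g/cup ÷ 1000 g/kg ≈ 0.8 kg
basmati rice: (2 tbsp + 2 tsp = 8/3 tbsp) × 18/5 ÷ 16 tbsp/cup × 190 g/cup = 114.0 g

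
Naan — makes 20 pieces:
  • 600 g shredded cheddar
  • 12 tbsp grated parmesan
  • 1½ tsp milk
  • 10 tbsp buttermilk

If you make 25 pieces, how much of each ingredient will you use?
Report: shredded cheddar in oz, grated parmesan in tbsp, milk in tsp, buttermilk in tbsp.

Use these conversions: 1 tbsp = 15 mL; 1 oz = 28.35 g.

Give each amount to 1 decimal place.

shredded cheddar: 26.5 oz; grated parmesan: 15.0 tbsp; milk: 1.9 tsp; buttermilk: 12.5 tbsp

Scaling factor: 25/20 = 5/4 = 1.25.
shredded cheddar: 600 g × 5/4 ÷ 28.35 g/oz ≈ 26.5 oz
grated parmesan: 12 tbsp × 5/4 = 15.0 tbsp
milk: 1.5 tsp × 5/4 ≈ 1.9 tsp
buttermilk: 10 tbsp × 5/4 = 12.5 tbsp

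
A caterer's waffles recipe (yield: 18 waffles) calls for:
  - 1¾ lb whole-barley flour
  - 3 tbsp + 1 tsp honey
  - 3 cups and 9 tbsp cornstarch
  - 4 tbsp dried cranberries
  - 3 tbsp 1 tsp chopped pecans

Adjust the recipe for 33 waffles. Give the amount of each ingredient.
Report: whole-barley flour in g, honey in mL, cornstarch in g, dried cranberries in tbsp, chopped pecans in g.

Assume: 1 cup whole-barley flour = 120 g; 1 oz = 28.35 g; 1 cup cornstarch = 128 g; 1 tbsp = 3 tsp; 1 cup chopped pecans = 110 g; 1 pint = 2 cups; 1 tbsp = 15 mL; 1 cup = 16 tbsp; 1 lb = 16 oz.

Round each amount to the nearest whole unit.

whole-barley flour: 1455 g; honey: 92 mL; cornstarch: 836 g; dried cranberries: 7 tbsp; chopped pecans: 42 g

Scaling factor: 33/18 = 11/6.
whole-barley flour: 1.75 lb × 11/6 × 16 oz/lb × 28.35 g/oz ≈ 1455 g
honey: (3 tbsp + 1 tsp = 10/3 tbsp) × 11/6 × 15 mL/tbsp ≈ 92 mL
cornstarch: (3 cup + 9 tbsp = 3.5625 cup) × 11/6 × 128 g/cup = 836 g
dried cranberries: 4 tbsp × 11/6 ≈ 7 tbsp
chopped pecans: (3 tbsp + 1 tsp = 10/3 tbsp) × 11/6 ÷ 16 tbsp/cup × 110 g/cup ≈ 42 g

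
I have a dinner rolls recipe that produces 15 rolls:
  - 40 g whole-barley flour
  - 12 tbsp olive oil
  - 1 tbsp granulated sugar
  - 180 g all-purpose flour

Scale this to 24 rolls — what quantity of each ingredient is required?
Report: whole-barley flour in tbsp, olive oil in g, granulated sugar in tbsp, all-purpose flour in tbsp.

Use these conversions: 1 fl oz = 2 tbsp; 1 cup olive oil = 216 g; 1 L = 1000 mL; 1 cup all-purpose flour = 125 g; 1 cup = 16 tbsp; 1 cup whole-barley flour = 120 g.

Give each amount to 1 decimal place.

whole-barley flour: 8.5 tbsp; olive oil: 259.2 g; granulated sugar: 1.6 tbsp; all-purpose flour: 36.9 tbsp

Scaling factor: 24/15 = 8/5 = 1.6.
whole-barley flour: 40 g × 8/5 ÷ 120 g/cup × 16 tbsp/cup ≈ 8.5 tbsp
olive oil: 12 tbsp × 8/5 ÷ 16 tbsp/cup × 216 g/cup = 259.2 g
granulated sugar: 1 tbsp × 8/5 = 1.6 tbsp
all-purpose flour: 180 g × 8/5 ÷ 125 g/cup × 16 tbsp/cup ≈ 36.9 tbsp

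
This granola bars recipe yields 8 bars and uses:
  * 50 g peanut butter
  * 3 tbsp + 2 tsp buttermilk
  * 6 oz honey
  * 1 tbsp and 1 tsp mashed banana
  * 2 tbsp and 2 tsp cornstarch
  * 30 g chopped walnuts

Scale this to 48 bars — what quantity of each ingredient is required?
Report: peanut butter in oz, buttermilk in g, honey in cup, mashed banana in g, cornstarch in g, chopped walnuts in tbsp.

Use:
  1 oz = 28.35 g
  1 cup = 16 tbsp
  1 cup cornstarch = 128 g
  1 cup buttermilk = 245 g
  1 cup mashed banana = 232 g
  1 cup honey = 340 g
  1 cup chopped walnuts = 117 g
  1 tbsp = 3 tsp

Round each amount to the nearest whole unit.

Scaling factor: 48/8 = 6.
peanut butter: 50 g × 6 ÷ 28.35 g/oz ≈ 11 oz
buttermilk: (3 tbsp + 2 tsp = 11/3 tbsp) × 6 ÷ 16 tbsp/cup × 245 g/cup ≈ 337 g
honey: 6 oz × 6 × 28.35 g/oz ÷ 340 g/cup ≈ 3 cup
mashed banana: (1 tbsp + 1 tsp = 4/3 tbsp) × 6 ÷ 16 tbsp/cup × 232 g/cup = 116 g
cornstarch: (2 tbsp + 2 tsp = 8/3 tbsp) × 6 ÷ 16 tbsp/cup × 128 g/cup = 128 g
chopped walnuts: 30 g × 6 ÷ 117 g/cup × 16 tbsp/cup ≈ 25 tbsp

peanut butter: 11 oz; buttermilk: 337 g; honey: 3 cup; mashed banana: 116 g; cornstarch: 128 g; chopped walnuts: 25 tbsp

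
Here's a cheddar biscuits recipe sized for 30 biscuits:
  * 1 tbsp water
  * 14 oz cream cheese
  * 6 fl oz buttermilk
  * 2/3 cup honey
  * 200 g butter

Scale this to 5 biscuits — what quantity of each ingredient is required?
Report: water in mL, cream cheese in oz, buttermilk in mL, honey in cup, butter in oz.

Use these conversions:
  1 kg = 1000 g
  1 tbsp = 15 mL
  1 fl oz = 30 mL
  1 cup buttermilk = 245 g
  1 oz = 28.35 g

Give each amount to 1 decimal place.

Scaling factor: 5/30 = 1/6.
water: 1 tbsp × 1/6 × 15 mL/tbsp = 2.5 mL
cream cheese: 14 oz × 1/6 ≈ 2.3 oz
buttermilk: 6 fl oz × 1/6 × 30 mL/fl oz = 30.0 mL
honey: 2/3 cup × 1/6 ≈ 0.1 cup
butter: 200 g × 1/6 ÷ 28.35 g/oz ≈ 1.2 oz

water: 2.5 mL; cream cheese: 2.3 oz; buttermilk: 30.0 mL; honey: 0.1 cup; butter: 1.2 oz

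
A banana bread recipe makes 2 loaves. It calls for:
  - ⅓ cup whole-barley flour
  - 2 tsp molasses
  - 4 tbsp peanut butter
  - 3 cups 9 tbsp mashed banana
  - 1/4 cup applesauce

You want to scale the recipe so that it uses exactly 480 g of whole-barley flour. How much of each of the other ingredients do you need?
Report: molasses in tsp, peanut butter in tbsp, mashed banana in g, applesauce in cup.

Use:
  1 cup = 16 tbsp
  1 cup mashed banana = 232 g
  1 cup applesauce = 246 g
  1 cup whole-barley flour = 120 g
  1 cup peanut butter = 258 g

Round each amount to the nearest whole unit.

molasses: 24 tsp; peanut butter: 48 tbsp; mashed banana: 9918 g; applesauce: 3 cup

The original recipe has 40 g of whole-barley flour, so the scaling factor is 480 ÷ 40 = 12.
molasses: 2 tsp × 12 = 24 tsp
peanut butter: 4 tbsp × 12 = 48 tbsp
mashed banana: (3 cup + 9 tbsp = 3.5625 cup) × 12 × 232 g/cup = 9918 g
applesauce: 0.25 cup × 12 = 3 cup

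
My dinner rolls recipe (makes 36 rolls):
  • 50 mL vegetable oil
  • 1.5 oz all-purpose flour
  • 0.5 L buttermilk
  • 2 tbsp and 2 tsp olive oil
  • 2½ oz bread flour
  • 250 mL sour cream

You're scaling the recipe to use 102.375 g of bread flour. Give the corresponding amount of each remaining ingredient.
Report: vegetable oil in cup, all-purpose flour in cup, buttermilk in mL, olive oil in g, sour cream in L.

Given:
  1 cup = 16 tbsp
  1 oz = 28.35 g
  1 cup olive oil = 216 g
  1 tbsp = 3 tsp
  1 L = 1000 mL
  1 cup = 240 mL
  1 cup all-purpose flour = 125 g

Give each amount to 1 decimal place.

The original recipe has 70.875 g of bread flour, so the scaling factor is 102.375 ÷ 70.875 = 13/9.
vegetable oil: 50 mL × 13/9 ÷ 240 mL/cup ≈ 0.3 cup
all-purpose flour: 1.5 oz × 13/9 × 28.35 g/oz ÷ 125 g/cup ≈ 0.5 cup
buttermilk: 0.5 L × 13/9 × 1000 mL/L ≈ 722.2 mL
olive oil: (2 tbsp + 2 tsp = 8/3 tbsp) × 13/9 ÷ 16 tbsp/cup × 216 g/cup = 52.0 g
sour cream: 250 mL × 13/9 ÷ 1000 mL/L ≈ 0.4 L

vegetable oil: 0.3 cup; all-purpose flour: 0.5 cup; buttermilk: 722.2 mL; olive oil: 52.0 g; sour cream: 0.4 L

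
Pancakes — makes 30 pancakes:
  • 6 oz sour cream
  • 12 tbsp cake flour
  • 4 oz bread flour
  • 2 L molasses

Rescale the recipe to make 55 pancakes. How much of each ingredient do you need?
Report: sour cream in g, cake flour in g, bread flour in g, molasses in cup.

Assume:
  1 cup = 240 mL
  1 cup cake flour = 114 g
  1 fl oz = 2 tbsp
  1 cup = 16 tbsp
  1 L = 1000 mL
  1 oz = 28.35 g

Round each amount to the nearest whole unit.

sour cream: 312 g; cake flour: 157 g; bread flour: 208 g; molasses: 15 cup

Scaling factor: 55/30 = 11/6.
sour cream: 6 oz × 11/6 × 28.35 g/oz ≈ 312 g
cake flour: 12 tbsp × 11/6 ÷ 16 tbsp/cup × 114 g/cup ≈ 157 g
bread flour: 4 oz × 11/6 × 28.35 g/oz ≈ 208 g
molasses: 2 L × 11/6 × 1000 mL/L ÷ 240 mL/cup ≈ 15 cup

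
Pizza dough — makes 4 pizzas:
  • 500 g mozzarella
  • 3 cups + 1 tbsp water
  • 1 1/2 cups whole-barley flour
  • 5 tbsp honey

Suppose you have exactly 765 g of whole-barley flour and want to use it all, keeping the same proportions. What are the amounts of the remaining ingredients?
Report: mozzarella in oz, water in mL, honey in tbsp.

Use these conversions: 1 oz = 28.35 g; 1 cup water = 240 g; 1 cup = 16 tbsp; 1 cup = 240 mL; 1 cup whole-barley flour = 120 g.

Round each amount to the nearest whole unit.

mozzarella: 75 oz; water: 3124 mL; honey: 21 tbsp

The original recipe has 180 g of whole-barley flour, so the scaling factor is 765 ÷ 180 = 17/4 = 4.25.
mozzarella: 500 g × 17/4 ÷ 28.35 g/oz ≈ 75 oz
water: (3 cup + 1 tbsp = 3.0625 cup) × 17/4 × 240 mL/cup ≈ 3124 mL
honey: 5 tbsp × 17/4 ≈ 21 tbsp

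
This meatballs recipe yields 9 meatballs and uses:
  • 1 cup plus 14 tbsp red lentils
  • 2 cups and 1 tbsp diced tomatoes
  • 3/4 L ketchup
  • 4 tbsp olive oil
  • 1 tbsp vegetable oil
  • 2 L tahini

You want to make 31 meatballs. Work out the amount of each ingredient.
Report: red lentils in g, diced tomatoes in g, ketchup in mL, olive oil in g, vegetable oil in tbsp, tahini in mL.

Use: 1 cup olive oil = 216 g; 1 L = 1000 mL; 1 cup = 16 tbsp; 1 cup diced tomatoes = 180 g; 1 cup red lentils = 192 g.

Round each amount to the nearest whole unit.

Scaling factor: 31/9.
red lentils: (1 cup + 14 tbsp = 1.875 cup) × 31/9 × 192 g/cup = 1240 g
diced tomatoes: (2 cup + 1 tbsp = 2.0625 cup) × 31/9 × 180 g/cup ≈ 1279 g
ketchup: 0.75 L × 31/9 × 1000 mL/L ≈ 2583 mL
olive oil: 4 tbsp × 31/9 ÷ 16 tbsp/cup × 216 g/cup = 186 g
vegetable oil: 1 tbsp × 31/9 ≈ 3 tbsp
tahini: 2 L × 31/9 × 1000 mL/L ≈ 6889 mL

red lentils: 1240 g; diced tomatoes: 1279 g; ketchup: 2583 mL; olive oil: 186 g; vegetable oil: 3 tbsp; tahini: 6889 mL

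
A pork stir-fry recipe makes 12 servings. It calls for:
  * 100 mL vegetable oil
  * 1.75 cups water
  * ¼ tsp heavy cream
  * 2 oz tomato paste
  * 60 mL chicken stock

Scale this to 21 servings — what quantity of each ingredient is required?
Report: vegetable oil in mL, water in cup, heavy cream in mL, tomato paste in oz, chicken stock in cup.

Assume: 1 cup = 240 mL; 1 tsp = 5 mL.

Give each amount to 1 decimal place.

vegetable oil: 175.0 mL; water: 3.1 cup; heavy cream: 2.2 mL; tomato paste: 3.5 oz; chicken stock: 0.4 cup

Scaling factor: 21/12 = 7/4 = 1.75.
vegetable oil: 100 mL × 7/4 = 175.0 mL
water: 1.75 cup × 7/4 ≈ 3.1 cup
heavy cream: 0.25 tsp × 7/4 × 5 mL/tsp ≈ 2.2 mL
tomato paste: 2 oz × 7/4 = 3.5 oz
chicken stock: 60 mL × 7/4 ÷ 240 mL/cup ≈ 0.4 cup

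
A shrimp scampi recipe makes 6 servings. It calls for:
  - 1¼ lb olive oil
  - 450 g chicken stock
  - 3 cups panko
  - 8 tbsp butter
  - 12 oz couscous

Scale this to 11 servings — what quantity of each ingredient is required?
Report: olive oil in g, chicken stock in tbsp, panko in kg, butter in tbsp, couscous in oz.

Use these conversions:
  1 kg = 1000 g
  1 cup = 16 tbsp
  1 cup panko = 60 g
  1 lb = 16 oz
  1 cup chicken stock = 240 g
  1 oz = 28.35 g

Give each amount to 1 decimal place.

Scaling factor: 11/6.
olive oil: 1.25 lb × 11/6 × 16 oz/lb × 28.35 g/oz = 1039.5 g
chicken stock: 450 g × 11/6 ÷ 240 g/cup × 16 tbsp/cup = 55.0 tbsp
panko: 3 cup × 11/6 × 60 g/cup ÷ 1000 g/kg ≈ 0.3 kg
butter: 8 tbsp × 11/6 ≈ 14.7 tbsp
couscous: 12 oz × 11/6 = 22.0 oz

olive oil: 1039.5 g; chicken stock: 55.0 tbsp; panko: 0.3 kg; butter: 14.7 tbsp; couscous: 22.0 oz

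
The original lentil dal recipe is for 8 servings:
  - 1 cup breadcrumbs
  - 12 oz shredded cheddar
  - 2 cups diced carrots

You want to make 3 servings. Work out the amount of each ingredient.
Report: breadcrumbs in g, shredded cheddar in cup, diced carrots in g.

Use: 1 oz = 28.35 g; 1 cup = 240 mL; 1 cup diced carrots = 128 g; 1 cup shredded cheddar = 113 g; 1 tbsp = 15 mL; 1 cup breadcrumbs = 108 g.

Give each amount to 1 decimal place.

breadcrumbs: 40.5 g; shredded cheddar: 1.1 cup; diced carrots: 96.0 g

Scaling factor: 3/8 = 0.375.
breadcrumbs: 1 cup × 3/8 × 108 g/cup = 40.5 g
shredded cheddar: 12 oz × 3/8 × 28.35 g/oz ÷ 113 g/cup ≈ 1.1 cup
diced carrots: 2 cup × 3/8 × 128 g/cup = 96.0 g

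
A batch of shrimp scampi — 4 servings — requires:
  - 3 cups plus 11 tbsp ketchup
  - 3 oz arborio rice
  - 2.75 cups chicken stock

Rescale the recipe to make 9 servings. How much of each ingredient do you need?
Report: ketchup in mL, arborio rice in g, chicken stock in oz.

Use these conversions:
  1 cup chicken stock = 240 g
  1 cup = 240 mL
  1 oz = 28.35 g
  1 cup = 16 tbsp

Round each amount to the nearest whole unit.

ketchup: 1991 mL; arborio rice: 191 g; chicken stock: 52 oz

Scaling factor: 9/4 = 2.25.
ketchup: (3 cup + 11 tbsp = 3.6875 cup) × 9/4 × 240 mL/cup ≈ 1991 mL
arborio rice: 3 oz × 9/4 × 28.35 g/oz ≈ 191 g
chicken stock: 2.75 cup × 9/4 × 240 g/cup ÷ 28.35 g/oz ≈ 52 oz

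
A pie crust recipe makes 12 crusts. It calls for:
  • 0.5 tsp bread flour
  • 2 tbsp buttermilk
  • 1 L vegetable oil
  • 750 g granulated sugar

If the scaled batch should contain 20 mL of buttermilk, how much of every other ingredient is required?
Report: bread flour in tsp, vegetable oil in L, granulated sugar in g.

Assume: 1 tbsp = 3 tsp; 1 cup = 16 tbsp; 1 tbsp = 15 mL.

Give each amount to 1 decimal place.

bread flour: 0.3 tsp; vegetable oil: 0.7 L; granulated sugar: 500.0 g

The original recipe has 30 mL of buttermilk, so the scaling factor is 20 ÷ 30 = 2/3.
bread flour: 0.5 tsp × 2/3 ≈ 0.3 tsp
vegetable oil: 1 L × 2/3 ≈ 0.7 L
granulated sugar: 750 g × 2/3 = 500.0 g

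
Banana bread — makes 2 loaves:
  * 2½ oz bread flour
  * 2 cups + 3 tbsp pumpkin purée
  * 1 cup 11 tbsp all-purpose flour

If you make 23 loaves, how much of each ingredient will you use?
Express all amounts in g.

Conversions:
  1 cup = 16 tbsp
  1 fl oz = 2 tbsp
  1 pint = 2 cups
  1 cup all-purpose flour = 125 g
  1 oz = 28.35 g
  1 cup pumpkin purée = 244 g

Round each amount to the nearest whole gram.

bread flour: 815 g; pumpkin purée: 6138 g; all-purpose flour: 2426 g

Scaling factor: 23/2 = 11.5.
bread flour: 2.5 oz × 23/2 × 28.35 g/oz ≈ 815 g
pumpkin purée: (2 cup + 3 tbsp = 2.1875 cup) × 23/2 × 244 g/cup ≈ 6138 g
all-purpose flour: (1 cup + 11 tbsp = 1.6875 cup) × 23/2 × 125 g/cup ≈ 2426 g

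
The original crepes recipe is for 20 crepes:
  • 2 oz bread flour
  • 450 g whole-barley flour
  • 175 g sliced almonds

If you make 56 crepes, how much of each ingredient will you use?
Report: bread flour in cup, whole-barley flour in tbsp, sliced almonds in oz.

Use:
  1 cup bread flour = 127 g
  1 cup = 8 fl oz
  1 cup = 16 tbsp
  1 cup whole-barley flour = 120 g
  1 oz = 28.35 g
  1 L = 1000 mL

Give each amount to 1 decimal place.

bread flour: 1.3 cup; whole-barley flour: 168.0 tbsp; sliced almonds: 17.3 oz

Scaling factor: 56/20 = 14/5 = 2.8.
bread flour: 2 oz × 14/5 × 28.35 g/oz ÷ 127 g/cup ≈ 1.3 cup
whole-barley flour: 450 g × 14/5 ÷ 120 g/cup × 16 tbsp/cup = 168.0 tbsp
sliced almonds: 175 g × 14/5 ÷ 28.35 g/oz ≈ 17.3 oz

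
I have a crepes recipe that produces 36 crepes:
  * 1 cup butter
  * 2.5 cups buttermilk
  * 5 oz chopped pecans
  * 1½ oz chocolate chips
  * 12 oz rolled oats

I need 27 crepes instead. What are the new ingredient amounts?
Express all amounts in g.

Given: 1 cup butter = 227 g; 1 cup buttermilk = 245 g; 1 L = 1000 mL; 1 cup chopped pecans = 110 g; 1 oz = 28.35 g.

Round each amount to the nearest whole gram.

Scaling factor: 27/36 = 3/4 = 0.75.
butter: 1 cup × 3/4 × 227 g/cup ≈ 170 g
buttermilk: 2.5 cup × 3/4 × 245 g/cup ≈ 459 g
chopped pecans: 5 oz × 3/4 × 28.35 g/oz ≈ 106 g
chocolate chips: 1.5 oz × 3/4 × 28.35 g/oz ≈ 32 g
rolled oats: 12 oz × 3/4 × 28.35 g/oz ≈ 255 g

butter: 170 g; buttermilk: 459 g; chopped pecans: 106 g; chocolate chips: 32 g; rolled oats: 255 g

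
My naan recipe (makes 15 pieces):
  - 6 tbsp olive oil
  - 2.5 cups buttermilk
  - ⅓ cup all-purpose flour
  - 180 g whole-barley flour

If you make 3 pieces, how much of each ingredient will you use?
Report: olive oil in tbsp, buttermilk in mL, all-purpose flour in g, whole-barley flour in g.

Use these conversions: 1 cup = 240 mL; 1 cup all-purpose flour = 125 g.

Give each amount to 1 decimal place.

Scaling factor: 3/15 = 1/5 = 0.2.
olive oil: 6 tbsp × 1/5 = 1.2 tbsp
buttermilk: 2.5 cup × 1/5 × 240 mL/cup = 120.0 mL
all-purpose flour: 1/3 cup × 1/5 × 125 g/cup ≈ 8.3 g
whole-barley flour: 180 g × 1/5 = 36.0 g

olive oil: 1.2 tbsp; buttermilk: 120.0 mL; all-purpose flour: 8.3 g; whole-barley flour: 36.0 g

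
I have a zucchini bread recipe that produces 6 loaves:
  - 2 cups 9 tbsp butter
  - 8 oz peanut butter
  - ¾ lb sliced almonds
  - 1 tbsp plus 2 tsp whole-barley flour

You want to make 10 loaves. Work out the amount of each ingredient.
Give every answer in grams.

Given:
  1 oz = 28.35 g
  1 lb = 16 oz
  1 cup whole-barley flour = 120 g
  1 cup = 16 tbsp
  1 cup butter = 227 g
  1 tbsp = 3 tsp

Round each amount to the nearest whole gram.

Scaling factor: 10/6 = 5/3.
butter: (2 cup + 9 tbsp = 2.5625 cup) × 5/3 × 227 g/cup ≈ 969 g
peanut butter: 8 oz × 5/3 × 28.35 g/oz = 378 g
sliced almonds: 0.75 lb × 5/3 × 16 oz/lb × 28.35 g/oz = 567 g
whole-barley flour: (1 tbsp + 2 tsp = 5/3 tbsp) × 5/3 ÷ 16 tbsp/cup × 120 g/cup ≈ 21 g

butter: 969 g; peanut butter: 378 g; sliced almonds: 567 g; whole-barley flour: 21 g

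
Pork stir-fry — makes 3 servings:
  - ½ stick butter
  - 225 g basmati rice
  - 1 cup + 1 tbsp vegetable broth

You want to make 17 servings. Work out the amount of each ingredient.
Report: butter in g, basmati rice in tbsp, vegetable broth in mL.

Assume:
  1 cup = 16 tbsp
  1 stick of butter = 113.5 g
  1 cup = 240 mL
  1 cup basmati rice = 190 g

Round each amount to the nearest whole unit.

Scaling factor: 17/3.
butter: 0.5 stick × 17/3 × 113.5 g/stick ≈ 322 g
basmati rice: 225 g × 17/3 ÷ 190 g/cup × 16 tbsp/cup ≈ 107 tbsp
vegetable broth: (1 cup + 1 tbsp = 1.0625 cup) × 17/3 × 240 mL/cup = 1445 mL

butter: 322 g; basmati rice: 107 tbsp; vegetable broth: 1445 mL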